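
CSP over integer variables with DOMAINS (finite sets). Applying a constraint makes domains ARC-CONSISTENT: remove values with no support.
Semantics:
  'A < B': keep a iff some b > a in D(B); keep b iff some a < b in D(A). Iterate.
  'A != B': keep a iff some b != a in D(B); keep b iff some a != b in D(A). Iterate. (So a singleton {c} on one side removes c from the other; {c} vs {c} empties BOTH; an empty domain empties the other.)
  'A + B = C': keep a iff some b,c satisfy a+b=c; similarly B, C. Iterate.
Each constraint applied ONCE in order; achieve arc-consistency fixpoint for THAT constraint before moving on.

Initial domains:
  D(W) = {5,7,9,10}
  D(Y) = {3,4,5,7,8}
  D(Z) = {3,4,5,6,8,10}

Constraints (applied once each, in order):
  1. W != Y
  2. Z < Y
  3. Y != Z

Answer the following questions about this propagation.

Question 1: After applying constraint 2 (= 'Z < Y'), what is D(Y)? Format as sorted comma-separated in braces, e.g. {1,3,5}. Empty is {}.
Answer: {4,5,7,8}

Derivation:
Constraint 1 (W != Y) on D(W)={5,7,9,10} D(Y)={3,4,5,7,8}: no change
Constraint 2 (Z < Y) on D(Z)={3,4,5,6,8,10} D(Y)={3,4,5,7,8}: Z {3,4,5,6,8,10}->{3,4,5,6}; Y {3,4,5,7,8}->{4,5,7,8}
So after constraint 2: D(Y) = {4,5,7,8}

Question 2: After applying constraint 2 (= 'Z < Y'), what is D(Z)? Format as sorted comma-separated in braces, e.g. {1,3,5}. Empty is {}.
Constraint 1 (W != Y) on D(W)={5,7,9,10} D(Y)={3,4,5,7,8}: no change
Constraint 2 (Z < Y) on D(Z)={3,4,5,6,8,10} D(Y)={3,4,5,7,8}: Z {3,4,5,6,8,10}->{3,4,5,6}; Y {3,4,5,7,8}->{4,5,7,8}
So after constraint 2: D(Z) = {3,4,5,6}

Answer: {3,4,5,6}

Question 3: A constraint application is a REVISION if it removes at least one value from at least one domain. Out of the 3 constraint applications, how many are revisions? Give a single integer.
Answer: 1

Derivation:
Constraint 1 (W != Y) on D(W)={5,7,9,10} D(Y)={3,4,5,7,8}: no change => not a revision
Constraint 2 (Z < Y) on D(Z)={3,4,5,6,8,10} D(Y)={3,4,5,7,8}: Z {3,4,5,6,8,10}->{3,4,5,6}; Y {3,4,5,7,8}->{4,5,7,8} => REVISION
Constraint 3 (Y != Z) on D(Y)={4,5,7,8} D(Z)={3,4,5,6}: no change => not a revision
Total revisions = 1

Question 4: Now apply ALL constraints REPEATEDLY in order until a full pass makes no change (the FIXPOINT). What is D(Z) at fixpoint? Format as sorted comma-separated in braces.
pass 0 (initial): D(Z)={3,4,5,6,8,10}
pass 1: Y {3,4,5,7,8}->{4,5,7,8}; Z {3,4,5,6,8,10}->{3,4,5,6}
pass 2: no change
Fixpoint after 2 passes: D(Z) = {3,4,5,6}

Answer: {3,4,5,6}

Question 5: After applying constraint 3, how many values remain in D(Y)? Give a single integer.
Constraint 1 (W != Y) on D(W)={5,7,9,10} D(Y)={3,4,5,7,8}: no change
Constraint 2 (Z < Y) on D(Z)={3,4,5,6,8,10} D(Y)={3,4,5,7,8}: Z {3,4,5,6,8,10}->{3,4,5,6}; Y {3,4,5,7,8}->{4,5,7,8}
Constraint 3 (Y != Z) on D(Y)={4,5,7,8} D(Z)={3,4,5,6}: no change
So after constraint 3: D(Y)={4,5,7,8}, size = 4

Answer: 4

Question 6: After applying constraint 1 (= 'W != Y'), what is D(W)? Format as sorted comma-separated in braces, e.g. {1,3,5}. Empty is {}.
Answer: {5,7,9,10}

Derivation:
Constraint 1 (W != Y) on D(W)={5,7,9,10} D(Y)={3,4,5,7,8}: no change
So after constraint 1: D(W) = {5,7,9,10}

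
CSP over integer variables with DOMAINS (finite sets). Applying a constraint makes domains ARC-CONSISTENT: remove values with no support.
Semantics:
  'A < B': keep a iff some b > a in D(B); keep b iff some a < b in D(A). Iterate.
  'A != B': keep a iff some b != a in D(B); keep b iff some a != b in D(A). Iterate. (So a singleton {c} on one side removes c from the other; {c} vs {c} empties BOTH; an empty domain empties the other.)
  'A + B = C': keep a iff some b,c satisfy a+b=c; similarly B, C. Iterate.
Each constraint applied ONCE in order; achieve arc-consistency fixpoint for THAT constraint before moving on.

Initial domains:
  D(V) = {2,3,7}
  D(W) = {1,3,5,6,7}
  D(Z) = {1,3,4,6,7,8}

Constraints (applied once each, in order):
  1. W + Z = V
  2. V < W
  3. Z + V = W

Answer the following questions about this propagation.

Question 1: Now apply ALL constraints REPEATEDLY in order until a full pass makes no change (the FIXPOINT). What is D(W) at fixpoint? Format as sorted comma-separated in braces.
Answer: {}

Derivation:
pass 0 (initial): D(W)={1,3,5,6,7}
pass 1: V {2,3,7}->{2}; W {1,3,5,6,7}->{3,6}; Z {1,3,4,6,7,8}->{1,4}
pass 2: V {2}->{}; W {3,6}->{}; Z {1,4}->{}
pass 3: no change
Fixpoint after 3 passes: D(W) = {}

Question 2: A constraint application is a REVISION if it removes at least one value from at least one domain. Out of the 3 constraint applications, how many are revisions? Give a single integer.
Answer: 3

Derivation:
Constraint 1 (W + Z = V) on D(W)={1,3,5,6,7} D(Z)={1,3,4,6,7,8} D(V)={2,3,7}: W {1,3,5,6,7}->{1,3,6}; Z {1,3,4,6,7,8}->{1,4,6}; V {2,3,7}->{2,7} => REVISION
Constraint 2 (V < W) on D(V)={2,7} D(W)={1,3,6}: V {2,7}->{2}; W {1,3,6}->{3,6} => REVISION
Constraint 3 (Z + V = W) on D(Z)={1,4,6} D(V)={2} D(W)={3,6}: Z {1,4,6}->{1,4} => REVISION
Total revisions = 3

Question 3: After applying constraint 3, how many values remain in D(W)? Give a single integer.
Answer: 2

Derivation:
Constraint 1 (W + Z = V) on D(W)={1,3,5,6,7} D(Z)={1,3,4,6,7,8} D(V)={2,3,7}: W {1,3,5,6,7}->{1,3,6}; Z {1,3,4,6,7,8}->{1,4,6}; V {2,3,7}->{2,7}
Constraint 2 (V < W) on D(V)={2,7} D(W)={1,3,6}: V {2,7}->{2}; W {1,3,6}->{3,6}
Constraint 3 (Z + V = W) on D(Z)={1,4,6} D(V)={2} D(W)={3,6}: Z {1,4,6}->{1,4}
So after constraint 3: D(W)={3,6}, size = 2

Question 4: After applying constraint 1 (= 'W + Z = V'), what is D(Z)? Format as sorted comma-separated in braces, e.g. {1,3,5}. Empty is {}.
Answer: {1,4,6}

Derivation:
Constraint 1 (W + Z = V) on D(W)={1,3,5,6,7} D(Z)={1,3,4,6,7,8} D(V)={2,3,7}: W {1,3,5,6,7}->{1,3,6}; Z {1,3,4,6,7,8}->{1,4,6}; V {2,3,7}->{2,7}
So after constraint 1: D(Z) = {1,4,6}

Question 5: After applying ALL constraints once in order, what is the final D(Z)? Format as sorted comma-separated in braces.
Constraint 1 (W + Z = V) on D(W)={1,3,5,6,7} D(Z)={1,3,4,6,7,8} D(V)={2,3,7}: W {1,3,5,6,7}->{1,3,6}; Z {1,3,4,6,7,8}->{1,4,6}; V {2,3,7}->{2,7}
Constraint 2 (V < W) on D(V)={2,7} D(W)={1,3,6}: V {2,7}->{2}; W {1,3,6}->{3,6}
Constraint 3 (Z + V = W) on D(Z)={1,4,6} D(V)={2} D(W)={3,6}: Z {1,4,6}->{1,4}
So after all 3 constraints: D(Z) = {1,4}

Answer: {1,4}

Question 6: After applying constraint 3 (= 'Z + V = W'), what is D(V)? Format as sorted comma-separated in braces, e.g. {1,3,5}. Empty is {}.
Constraint 1 (W + Z = V) on D(W)={1,3,5,6,7} D(Z)={1,3,4,6,7,8} D(V)={2,3,7}: W {1,3,5,6,7}->{1,3,6}; Z {1,3,4,6,7,8}->{1,4,6}; V {2,3,7}->{2,7}
Constraint 2 (V < W) on D(V)={2,7} D(W)={1,3,6}: V {2,7}->{2}; W {1,3,6}->{3,6}
Constraint 3 (Z + V = W) on D(Z)={1,4,6} D(V)={2} D(W)={3,6}: Z {1,4,6}->{1,4}
So after constraint 3: D(V) = {2}

Answer: {2}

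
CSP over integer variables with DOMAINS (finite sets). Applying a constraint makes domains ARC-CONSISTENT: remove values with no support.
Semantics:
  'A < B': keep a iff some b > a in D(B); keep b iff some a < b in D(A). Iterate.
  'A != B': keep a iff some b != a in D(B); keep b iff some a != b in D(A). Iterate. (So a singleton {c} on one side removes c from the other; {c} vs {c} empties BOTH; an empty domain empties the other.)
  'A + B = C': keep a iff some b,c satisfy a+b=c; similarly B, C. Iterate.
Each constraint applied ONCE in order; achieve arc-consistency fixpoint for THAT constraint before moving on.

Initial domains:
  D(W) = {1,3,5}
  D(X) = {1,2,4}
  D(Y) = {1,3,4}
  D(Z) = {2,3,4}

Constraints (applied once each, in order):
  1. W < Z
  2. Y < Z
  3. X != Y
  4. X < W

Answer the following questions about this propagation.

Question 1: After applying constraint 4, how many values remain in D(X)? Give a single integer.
Answer: 2

Derivation:
Constraint 1 (W < Z) on D(W)={1,3,5} D(Z)={2,3,4}: W {1,3,5}->{1,3}
Constraint 2 (Y < Z) on D(Y)={1,3,4} D(Z)={2,3,4}: Y {1,3,4}->{1,3}
Constraint 3 (X != Y) on D(X)={1,2,4} D(Y)={1,3}: no change
Constraint 4 (X < W) on D(X)={1,2,4} D(W)={1,3}: X {1,2,4}->{1,2}; W {1,3}->{3}
So after constraint 4: D(X)={1,2}, size = 2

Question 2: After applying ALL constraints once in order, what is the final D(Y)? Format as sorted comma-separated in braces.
Answer: {1,3}

Derivation:
Constraint 1 (W < Z) on D(W)={1,3,5} D(Z)={2,3,4}: W {1,3,5}->{1,3}
Constraint 2 (Y < Z) on D(Y)={1,3,4} D(Z)={2,3,4}: Y {1,3,4}->{1,3}
Constraint 3 (X != Y) on D(X)={1,2,4} D(Y)={1,3}: no change
Constraint 4 (X < W) on D(X)={1,2,4} D(W)={1,3}: X {1,2,4}->{1,2}; W {1,3}->{3}
So after all 4 constraints: D(Y) = {1,3}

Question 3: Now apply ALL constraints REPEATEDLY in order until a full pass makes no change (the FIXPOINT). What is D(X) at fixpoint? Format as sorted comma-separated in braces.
Answer: {1,2}

Derivation:
pass 0 (initial): D(X)={1,2,4}
pass 1: W {1,3,5}->{3}; X {1,2,4}->{1,2}; Y {1,3,4}->{1,3}
pass 2: Z {2,3,4}->{4}
pass 3: no change
Fixpoint after 3 passes: D(X) = {1,2}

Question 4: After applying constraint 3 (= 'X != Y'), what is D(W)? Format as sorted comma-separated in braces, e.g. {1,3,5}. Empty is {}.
Constraint 1 (W < Z) on D(W)={1,3,5} D(Z)={2,3,4}: W {1,3,5}->{1,3}
Constraint 2 (Y < Z) on D(Y)={1,3,4} D(Z)={2,3,4}: Y {1,3,4}->{1,3}
Constraint 3 (X != Y) on D(X)={1,2,4} D(Y)={1,3}: no change
So after constraint 3: D(W) = {1,3}

Answer: {1,3}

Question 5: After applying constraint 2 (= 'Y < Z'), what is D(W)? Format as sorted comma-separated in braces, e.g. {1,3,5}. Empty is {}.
Constraint 1 (W < Z) on D(W)={1,3,5} D(Z)={2,3,4}: W {1,3,5}->{1,3}
Constraint 2 (Y < Z) on D(Y)={1,3,4} D(Z)={2,3,4}: Y {1,3,4}->{1,3}
So after constraint 2: D(W) = {1,3}

Answer: {1,3}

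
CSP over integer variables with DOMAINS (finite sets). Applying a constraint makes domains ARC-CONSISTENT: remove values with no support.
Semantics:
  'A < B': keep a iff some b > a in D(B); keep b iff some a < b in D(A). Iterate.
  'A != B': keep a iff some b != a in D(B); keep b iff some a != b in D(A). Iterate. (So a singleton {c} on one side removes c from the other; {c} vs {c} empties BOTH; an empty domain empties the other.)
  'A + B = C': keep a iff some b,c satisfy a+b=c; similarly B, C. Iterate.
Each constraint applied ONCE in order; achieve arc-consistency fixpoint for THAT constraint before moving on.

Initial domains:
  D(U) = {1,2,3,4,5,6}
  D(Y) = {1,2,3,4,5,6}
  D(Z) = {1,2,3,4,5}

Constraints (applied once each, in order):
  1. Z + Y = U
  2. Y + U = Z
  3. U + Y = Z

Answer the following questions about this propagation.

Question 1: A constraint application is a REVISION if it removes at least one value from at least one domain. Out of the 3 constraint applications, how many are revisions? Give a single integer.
Answer: 2

Derivation:
Constraint 1 (Z + Y = U) on D(Z)={1,2,3,4,5} D(Y)={1,2,3,4,5,6} D(U)={1,2,3,4,5,6}: Y {1,2,3,4,5,6}->{1,2,3,4,5}; U {1,2,3,4,5,6}->{2,3,4,5,6} => REVISION
Constraint 2 (Y + U = Z) on D(Y)={1,2,3,4,5} D(U)={2,3,4,5,6} D(Z)={1,2,3,4,5}: Y {1,2,3,4,5}->{1,2,3}; U {2,3,4,5,6}->{2,3,4}; Z {1,2,3,4,5}->{3,4,5} => REVISION
Constraint 3 (U + Y = Z) on D(U)={2,3,4} D(Y)={1,2,3} D(Z)={3,4,5}: no change => not a revision
Total revisions = 2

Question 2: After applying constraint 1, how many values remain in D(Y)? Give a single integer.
Constraint 1 (Z + Y = U) on D(Z)={1,2,3,4,5} D(Y)={1,2,3,4,5,6} D(U)={1,2,3,4,5,6}: Y {1,2,3,4,5,6}->{1,2,3,4,5}; U {1,2,3,4,5,6}->{2,3,4,5,6}
So after constraint 1: D(Y)={1,2,3,4,5}, size = 5

Answer: 5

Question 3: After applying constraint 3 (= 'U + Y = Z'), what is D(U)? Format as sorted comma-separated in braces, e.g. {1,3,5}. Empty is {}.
Answer: {2,3,4}

Derivation:
Constraint 1 (Z + Y = U) on D(Z)={1,2,3,4,5} D(Y)={1,2,3,4,5,6} D(U)={1,2,3,4,5,6}: Y {1,2,3,4,5,6}->{1,2,3,4,5}; U {1,2,3,4,5,6}->{2,3,4,5,6}
Constraint 2 (Y + U = Z) on D(Y)={1,2,3,4,5} D(U)={2,3,4,5,6} D(Z)={1,2,3,4,5}: Y {1,2,3,4,5}->{1,2,3}; U {2,3,4,5,6}->{2,3,4}; Z {1,2,3,4,5}->{3,4,5}
Constraint 3 (U + Y = Z) on D(U)={2,3,4} D(Y)={1,2,3} D(Z)={3,4,5}: no change
So after constraint 3: D(U) = {2,3,4}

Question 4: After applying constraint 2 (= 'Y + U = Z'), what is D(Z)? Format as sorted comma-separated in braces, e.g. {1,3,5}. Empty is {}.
Answer: {3,4,5}

Derivation:
Constraint 1 (Z + Y = U) on D(Z)={1,2,3,4,5} D(Y)={1,2,3,4,5,6} D(U)={1,2,3,4,5,6}: Y {1,2,3,4,5,6}->{1,2,3,4,5}; U {1,2,3,4,5,6}->{2,3,4,5,6}
Constraint 2 (Y + U = Z) on D(Y)={1,2,3,4,5} D(U)={2,3,4,5,6} D(Z)={1,2,3,4,5}: Y {1,2,3,4,5}->{1,2,3}; U {2,3,4,5,6}->{2,3,4}; Z {1,2,3,4,5}->{3,4,5}
So after constraint 2: D(Z) = {3,4,5}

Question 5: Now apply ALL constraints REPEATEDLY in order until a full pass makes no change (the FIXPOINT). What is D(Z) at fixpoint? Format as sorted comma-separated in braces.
pass 0 (initial): D(Z)={1,2,3,4,5}
pass 1: U {1,2,3,4,5,6}->{2,3,4}; Y {1,2,3,4,5,6}->{1,2,3}; Z {1,2,3,4,5}->{3,4,5}
pass 2: U {2,3,4}->{}; Y {1,2,3}->{}; Z {3,4,5}->{}
pass 3: no change
Fixpoint after 3 passes: D(Z) = {}

Answer: {}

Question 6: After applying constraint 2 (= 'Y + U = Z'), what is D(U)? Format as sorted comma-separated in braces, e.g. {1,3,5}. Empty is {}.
Answer: {2,3,4}

Derivation:
Constraint 1 (Z + Y = U) on D(Z)={1,2,3,4,5} D(Y)={1,2,3,4,5,6} D(U)={1,2,3,4,5,6}: Y {1,2,3,4,5,6}->{1,2,3,4,5}; U {1,2,3,4,5,6}->{2,3,4,5,6}
Constraint 2 (Y + U = Z) on D(Y)={1,2,3,4,5} D(U)={2,3,4,5,6} D(Z)={1,2,3,4,5}: Y {1,2,3,4,5}->{1,2,3}; U {2,3,4,5,6}->{2,3,4}; Z {1,2,3,4,5}->{3,4,5}
So after constraint 2: D(U) = {2,3,4}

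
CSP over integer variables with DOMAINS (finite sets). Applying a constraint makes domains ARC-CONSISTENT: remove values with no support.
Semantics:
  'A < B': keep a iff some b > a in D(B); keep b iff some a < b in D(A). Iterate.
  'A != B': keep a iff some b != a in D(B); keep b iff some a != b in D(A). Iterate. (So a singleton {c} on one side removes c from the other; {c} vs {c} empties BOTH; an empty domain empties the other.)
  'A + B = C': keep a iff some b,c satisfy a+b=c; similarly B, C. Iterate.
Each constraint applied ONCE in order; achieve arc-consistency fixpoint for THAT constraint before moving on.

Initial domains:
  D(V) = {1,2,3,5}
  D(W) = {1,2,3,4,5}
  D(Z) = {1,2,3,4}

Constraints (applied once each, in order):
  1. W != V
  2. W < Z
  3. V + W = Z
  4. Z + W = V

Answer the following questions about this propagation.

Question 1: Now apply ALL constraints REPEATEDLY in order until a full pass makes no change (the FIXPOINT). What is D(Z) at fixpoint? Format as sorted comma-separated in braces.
Answer: {}

Derivation:
pass 0 (initial): D(Z)={1,2,3,4}
pass 1: V {1,2,3,5}->{3}; W {1,2,3,4,5}->{1}; Z {1,2,3,4}->{2}
pass 2: V {3}->{}; W {1}->{}; Z {2}->{}
pass 3: no change
Fixpoint after 3 passes: D(Z) = {}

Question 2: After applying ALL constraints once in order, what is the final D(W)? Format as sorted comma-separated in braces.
Constraint 1 (W != V) on D(W)={1,2,3,4,5} D(V)={1,2,3,5}: no change
Constraint 2 (W < Z) on D(W)={1,2,3,4,5} D(Z)={1,2,3,4}: W {1,2,3,4,5}->{1,2,3}; Z {1,2,3,4}->{2,3,4}
Constraint 3 (V + W = Z) on D(V)={1,2,3,5} D(W)={1,2,3} D(Z)={2,3,4}: V {1,2,3,5}->{1,2,3}
Constraint 4 (Z + W = V) on D(Z)={2,3,4} D(W)={1,2,3} D(V)={1,2,3}: Z {2,3,4}->{2}; W {1,2,3}->{1}; V {1,2,3}->{3}
So after all 4 constraints: D(W) = {1}

Answer: {1}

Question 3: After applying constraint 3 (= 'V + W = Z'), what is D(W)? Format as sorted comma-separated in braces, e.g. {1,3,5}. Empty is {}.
Constraint 1 (W != V) on D(W)={1,2,3,4,5} D(V)={1,2,3,5}: no change
Constraint 2 (W < Z) on D(W)={1,2,3,4,5} D(Z)={1,2,3,4}: W {1,2,3,4,5}->{1,2,3}; Z {1,2,3,4}->{2,3,4}
Constraint 3 (V + W = Z) on D(V)={1,2,3,5} D(W)={1,2,3} D(Z)={2,3,4}: V {1,2,3,5}->{1,2,3}
So after constraint 3: D(W) = {1,2,3}

Answer: {1,2,3}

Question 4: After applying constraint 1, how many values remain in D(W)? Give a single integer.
Answer: 5

Derivation:
Constraint 1 (W != V) on D(W)={1,2,3,4,5} D(V)={1,2,3,5}: no change
So after constraint 1: D(W)={1,2,3,4,5}, size = 5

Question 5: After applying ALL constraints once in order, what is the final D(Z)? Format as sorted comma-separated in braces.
Constraint 1 (W != V) on D(W)={1,2,3,4,5} D(V)={1,2,3,5}: no change
Constraint 2 (W < Z) on D(W)={1,2,3,4,5} D(Z)={1,2,3,4}: W {1,2,3,4,5}->{1,2,3}; Z {1,2,3,4}->{2,3,4}
Constraint 3 (V + W = Z) on D(V)={1,2,3,5} D(W)={1,2,3} D(Z)={2,3,4}: V {1,2,3,5}->{1,2,3}
Constraint 4 (Z + W = V) on D(Z)={2,3,4} D(W)={1,2,3} D(V)={1,2,3}: Z {2,3,4}->{2}; W {1,2,3}->{1}; V {1,2,3}->{3}
So after all 4 constraints: D(Z) = {2}

Answer: {2}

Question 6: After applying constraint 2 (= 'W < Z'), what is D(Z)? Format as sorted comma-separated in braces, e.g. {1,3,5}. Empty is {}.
Answer: {2,3,4}

Derivation:
Constraint 1 (W != V) on D(W)={1,2,3,4,5} D(V)={1,2,3,5}: no change
Constraint 2 (W < Z) on D(W)={1,2,3,4,5} D(Z)={1,2,3,4}: W {1,2,3,4,5}->{1,2,3}; Z {1,2,3,4}->{2,3,4}
So after constraint 2: D(Z) = {2,3,4}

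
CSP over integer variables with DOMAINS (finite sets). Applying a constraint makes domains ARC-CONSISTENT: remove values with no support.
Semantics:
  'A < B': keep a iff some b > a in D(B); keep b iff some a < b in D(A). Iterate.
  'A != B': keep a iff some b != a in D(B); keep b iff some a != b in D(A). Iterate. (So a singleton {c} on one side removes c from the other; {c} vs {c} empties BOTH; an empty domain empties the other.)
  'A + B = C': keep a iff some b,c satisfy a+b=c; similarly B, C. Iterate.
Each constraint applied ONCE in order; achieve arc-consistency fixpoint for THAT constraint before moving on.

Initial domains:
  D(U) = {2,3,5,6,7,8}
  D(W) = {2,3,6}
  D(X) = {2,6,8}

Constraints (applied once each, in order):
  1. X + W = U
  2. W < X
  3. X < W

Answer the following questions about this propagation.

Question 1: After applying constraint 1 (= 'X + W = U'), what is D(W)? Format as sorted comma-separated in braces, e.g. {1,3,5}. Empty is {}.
Answer: {2,3,6}

Derivation:
Constraint 1 (X + W = U) on D(X)={2,6,8} D(W)={2,3,6} D(U)={2,3,5,6,7,8}: X {2,6,8}->{2,6}; U {2,3,5,6,7,8}->{5,8}
So after constraint 1: D(W) = {2,3,6}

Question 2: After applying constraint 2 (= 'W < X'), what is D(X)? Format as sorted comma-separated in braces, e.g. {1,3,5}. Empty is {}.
Answer: {6}

Derivation:
Constraint 1 (X + W = U) on D(X)={2,6,8} D(W)={2,3,6} D(U)={2,3,5,6,7,8}: X {2,6,8}->{2,6}; U {2,3,5,6,7,8}->{5,8}
Constraint 2 (W < X) on D(W)={2,3,6} D(X)={2,6}: W {2,3,6}->{2,3}; X {2,6}->{6}
So after constraint 2: D(X) = {6}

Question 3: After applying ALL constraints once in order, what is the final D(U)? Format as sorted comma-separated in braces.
Answer: {5,8}

Derivation:
Constraint 1 (X + W = U) on D(X)={2,6,8} D(W)={2,3,6} D(U)={2,3,5,6,7,8}: X {2,6,8}->{2,6}; U {2,3,5,6,7,8}->{5,8}
Constraint 2 (W < X) on D(W)={2,3,6} D(X)={2,6}: W {2,3,6}->{2,3}; X {2,6}->{6}
Constraint 3 (X < W) on D(X)={6} D(W)={2,3}: X {6}->{}; W {2,3}->{}
So after all 3 constraints: D(U) = {5,8}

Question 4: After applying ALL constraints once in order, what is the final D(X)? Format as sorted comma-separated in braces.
Constraint 1 (X + W = U) on D(X)={2,6,8} D(W)={2,3,6} D(U)={2,3,5,6,7,8}: X {2,6,8}->{2,6}; U {2,3,5,6,7,8}->{5,8}
Constraint 2 (W < X) on D(W)={2,3,6} D(X)={2,6}: W {2,3,6}->{2,3}; X {2,6}->{6}
Constraint 3 (X < W) on D(X)={6} D(W)={2,3}: X {6}->{}; W {2,3}->{}
So after all 3 constraints: D(X) = {}

Answer: {}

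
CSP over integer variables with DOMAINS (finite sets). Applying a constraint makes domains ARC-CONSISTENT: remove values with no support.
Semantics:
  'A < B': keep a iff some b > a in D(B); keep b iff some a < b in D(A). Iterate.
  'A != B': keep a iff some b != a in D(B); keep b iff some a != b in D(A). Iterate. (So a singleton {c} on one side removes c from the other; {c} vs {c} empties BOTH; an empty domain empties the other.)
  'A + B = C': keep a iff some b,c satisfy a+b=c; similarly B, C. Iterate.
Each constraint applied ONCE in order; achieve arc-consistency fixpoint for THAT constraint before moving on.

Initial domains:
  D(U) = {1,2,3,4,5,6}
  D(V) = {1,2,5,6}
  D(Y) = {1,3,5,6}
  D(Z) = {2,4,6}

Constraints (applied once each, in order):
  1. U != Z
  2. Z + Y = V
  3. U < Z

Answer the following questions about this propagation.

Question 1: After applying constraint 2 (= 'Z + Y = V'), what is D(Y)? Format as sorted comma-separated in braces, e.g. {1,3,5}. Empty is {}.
Answer: {1,3}

Derivation:
Constraint 1 (U != Z) on D(U)={1,2,3,4,5,6} D(Z)={2,4,6}: no change
Constraint 2 (Z + Y = V) on D(Z)={2,4,6} D(Y)={1,3,5,6} D(V)={1,2,5,6}: Z {2,4,6}->{2,4}; Y {1,3,5,6}->{1,3}; V {1,2,5,6}->{5}
So after constraint 2: D(Y) = {1,3}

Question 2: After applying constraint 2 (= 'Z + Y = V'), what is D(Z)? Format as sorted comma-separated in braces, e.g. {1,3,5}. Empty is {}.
Constraint 1 (U != Z) on D(U)={1,2,3,4,5,6} D(Z)={2,4,6}: no change
Constraint 2 (Z + Y = V) on D(Z)={2,4,6} D(Y)={1,3,5,6} D(V)={1,2,5,6}: Z {2,4,6}->{2,4}; Y {1,3,5,6}->{1,3}; V {1,2,5,6}->{5}
So after constraint 2: D(Z) = {2,4}

Answer: {2,4}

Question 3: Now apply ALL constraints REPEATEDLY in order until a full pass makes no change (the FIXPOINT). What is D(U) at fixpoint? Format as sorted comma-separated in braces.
pass 0 (initial): D(U)={1,2,3,4,5,6}
pass 1: U {1,2,3,4,5,6}->{1,2,3}; V {1,2,5,6}->{5}; Y {1,3,5,6}->{1,3}; Z {2,4,6}->{2,4}
pass 2: no change
Fixpoint after 2 passes: D(U) = {1,2,3}

Answer: {1,2,3}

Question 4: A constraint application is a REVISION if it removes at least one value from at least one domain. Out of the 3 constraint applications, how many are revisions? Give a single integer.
Answer: 2

Derivation:
Constraint 1 (U != Z) on D(U)={1,2,3,4,5,6} D(Z)={2,4,6}: no change => not a revision
Constraint 2 (Z + Y = V) on D(Z)={2,4,6} D(Y)={1,3,5,6} D(V)={1,2,5,6}: Z {2,4,6}->{2,4}; Y {1,3,5,6}->{1,3}; V {1,2,5,6}->{5} => REVISION
Constraint 3 (U < Z) on D(U)={1,2,3,4,5,6} D(Z)={2,4}: U {1,2,3,4,5,6}->{1,2,3} => REVISION
Total revisions = 2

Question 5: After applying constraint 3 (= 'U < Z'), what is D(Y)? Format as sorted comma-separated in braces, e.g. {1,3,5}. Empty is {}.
Answer: {1,3}

Derivation:
Constraint 1 (U != Z) on D(U)={1,2,3,4,5,6} D(Z)={2,4,6}: no change
Constraint 2 (Z + Y = V) on D(Z)={2,4,6} D(Y)={1,3,5,6} D(V)={1,2,5,6}: Z {2,4,6}->{2,4}; Y {1,3,5,6}->{1,3}; V {1,2,5,6}->{5}
Constraint 3 (U < Z) on D(U)={1,2,3,4,5,6} D(Z)={2,4}: U {1,2,3,4,5,6}->{1,2,3}
So after constraint 3: D(Y) = {1,3}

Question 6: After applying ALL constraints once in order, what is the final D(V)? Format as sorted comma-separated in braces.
Constraint 1 (U != Z) on D(U)={1,2,3,4,5,6} D(Z)={2,4,6}: no change
Constraint 2 (Z + Y = V) on D(Z)={2,4,6} D(Y)={1,3,5,6} D(V)={1,2,5,6}: Z {2,4,6}->{2,4}; Y {1,3,5,6}->{1,3}; V {1,2,5,6}->{5}
Constraint 3 (U < Z) on D(U)={1,2,3,4,5,6} D(Z)={2,4}: U {1,2,3,4,5,6}->{1,2,3}
So after all 3 constraints: D(V) = {5}

Answer: {5}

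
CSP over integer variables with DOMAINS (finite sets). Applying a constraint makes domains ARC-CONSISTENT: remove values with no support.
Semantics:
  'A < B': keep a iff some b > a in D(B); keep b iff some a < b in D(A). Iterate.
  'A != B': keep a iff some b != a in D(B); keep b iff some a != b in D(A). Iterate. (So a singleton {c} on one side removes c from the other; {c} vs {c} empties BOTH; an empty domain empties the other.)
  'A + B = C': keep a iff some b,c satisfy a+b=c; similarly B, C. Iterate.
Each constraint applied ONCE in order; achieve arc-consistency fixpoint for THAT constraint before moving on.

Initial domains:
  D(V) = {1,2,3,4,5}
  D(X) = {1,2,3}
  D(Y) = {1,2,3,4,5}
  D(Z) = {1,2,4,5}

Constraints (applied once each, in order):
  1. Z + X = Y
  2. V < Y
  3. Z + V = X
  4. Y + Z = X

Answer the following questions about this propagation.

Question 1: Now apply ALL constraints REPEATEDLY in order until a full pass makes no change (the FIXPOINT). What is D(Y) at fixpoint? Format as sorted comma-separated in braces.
pass 0 (initial): D(Y)={1,2,3,4,5}
pass 1: V {1,2,3,4,5}->{1,2}; X {1,2,3}->{3}; Y {1,2,3,4,5}->{2}; Z {1,2,4,5}->{1}
pass 2: V {1,2}->{}; X {3}->{}; Y {2}->{}; Z {1}->{}
pass 3: no change
Fixpoint after 3 passes: D(Y) = {}

Answer: {}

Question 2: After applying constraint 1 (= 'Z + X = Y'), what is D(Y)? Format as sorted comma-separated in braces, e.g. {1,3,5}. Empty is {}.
Answer: {2,3,4,5}

Derivation:
Constraint 1 (Z + X = Y) on D(Z)={1,2,4,5} D(X)={1,2,3} D(Y)={1,2,3,4,5}: Z {1,2,4,5}->{1,2,4}; Y {1,2,3,4,5}->{2,3,4,5}
So after constraint 1: D(Y) = {2,3,4,5}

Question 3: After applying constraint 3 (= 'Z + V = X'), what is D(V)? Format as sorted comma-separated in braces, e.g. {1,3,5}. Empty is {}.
Answer: {1,2}

Derivation:
Constraint 1 (Z + X = Y) on D(Z)={1,2,4,5} D(X)={1,2,3} D(Y)={1,2,3,4,5}: Z {1,2,4,5}->{1,2,4}; Y {1,2,3,4,5}->{2,3,4,5}
Constraint 2 (V < Y) on D(V)={1,2,3,4,5} D(Y)={2,3,4,5}: V {1,2,3,4,5}->{1,2,3,4}
Constraint 3 (Z + V = X) on D(Z)={1,2,4} D(V)={1,2,3,4} D(X)={1,2,3}: Z {1,2,4}->{1,2}; V {1,2,3,4}->{1,2}; X {1,2,3}->{2,3}
So after constraint 3: D(V) = {1,2}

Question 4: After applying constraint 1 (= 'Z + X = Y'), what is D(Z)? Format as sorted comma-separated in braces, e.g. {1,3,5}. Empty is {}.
Answer: {1,2,4}

Derivation:
Constraint 1 (Z + X = Y) on D(Z)={1,2,4,5} D(X)={1,2,3} D(Y)={1,2,3,4,5}: Z {1,2,4,5}->{1,2,4}; Y {1,2,3,4,5}->{2,3,4,5}
So after constraint 1: D(Z) = {1,2,4}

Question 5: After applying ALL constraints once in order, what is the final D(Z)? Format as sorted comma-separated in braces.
Answer: {1}

Derivation:
Constraint 1 (Z + X = Y) on D(Z)={1,2,4,5} D(X)={1,2,3} D(Y)={1,2,3,4,5}: Z {1,2,4,5}->{1,2,4}; Y {1,2,3,4,5}->{2,3,4,5}
Constraint 2 (V < Y) on D(V)={1,2,3,4,5} D(Y)={2,3,4,5}: V {1,2,3,4,5}->{1,2,3,4}
Constraint 3 (Z + V = X) on D(Z)={1,2,4} D(V)={1,2,3,4} D(X)={1,2,3}: Z {1,2,4}->{1,2}; V {1,2,3,4}->{1,2}; X {1,2,3}->{2,3}
Constraint 4 (Y + Z = X) on D(Y)={2,3,4,5} D(Z)={1,2} D(X)={2,3}: Y {2,3,4,5}->{2}; Z {1,2}->{1}; X {2,3}->{3}
So after all 4 constraints: D(Z) = {1}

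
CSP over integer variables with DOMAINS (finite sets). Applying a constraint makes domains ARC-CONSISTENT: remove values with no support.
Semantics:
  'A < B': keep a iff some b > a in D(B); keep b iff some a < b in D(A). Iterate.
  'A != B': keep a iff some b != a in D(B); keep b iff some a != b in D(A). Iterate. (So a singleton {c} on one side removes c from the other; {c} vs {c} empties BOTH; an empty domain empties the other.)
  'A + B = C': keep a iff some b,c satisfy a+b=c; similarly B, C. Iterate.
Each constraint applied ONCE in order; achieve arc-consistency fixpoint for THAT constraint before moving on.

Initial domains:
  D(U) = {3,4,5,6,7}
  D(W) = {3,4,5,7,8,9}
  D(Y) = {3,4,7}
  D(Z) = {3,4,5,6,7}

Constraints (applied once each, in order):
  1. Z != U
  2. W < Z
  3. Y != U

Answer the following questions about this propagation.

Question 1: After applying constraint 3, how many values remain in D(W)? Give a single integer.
Constraint 1 (Z != U) on D(Z)={3,4,5,6,7} D(U)={3,4,5,6,7}: no change
Constraint 2 (W < Z) on D(W)={3,4,5,7,8,9} D(Z)={3,4,5,6,7}: W {3,4,5,7,8,9}->{3,4,5}; Z {3,4,5,6,7}->{4,5,6,7}
Constraint 3 (Y != U) on D(Y)={3,4,7} D(U)={3,4,5,6,7}: no change
So after constraint 3: D(W)={3,4,5}, size = 3

Answer: 3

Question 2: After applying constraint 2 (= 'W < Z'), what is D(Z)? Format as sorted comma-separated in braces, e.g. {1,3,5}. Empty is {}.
Constraint 1 (Z != U) on D(Z)={3,4,5,6,7} D(U)={3,4,5,6,7}: no change
Constraint 2 (W < Z) on D(W)={3,4,5,7,8,9} D(Z)={3,4,5,6,7}: W {3,4,5,7,8,9}->{3,4,5}; Z {3,4,5,6,7}->{4,5,6,7}
So after constraint 2: D(Z) = {4,5,6,7}

Answer: {4,5,6,7}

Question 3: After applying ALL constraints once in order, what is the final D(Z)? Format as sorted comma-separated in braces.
Answer: {4,5,6,7}

Derivation:
Constraint 1 (Z != U) on D(Z)={3,4,5,6,7} D(U)={3,4,5,6,7}: no change
Constraint 2 (W < Z) on D(W)={3,4,5,7,8,9} D(Z)={3,4,5,6,7}: W {3,4,5,7,8,9}->{3,4,5}; Z {3,4,5,6,7}->{4,5,6,7}
Constraint 3 (Y != U) on D(Y)={3,4,7} D(U)={3,4,5,6,7}: no change
So after all 3 constraints: D(Z) = {4,5,6,7}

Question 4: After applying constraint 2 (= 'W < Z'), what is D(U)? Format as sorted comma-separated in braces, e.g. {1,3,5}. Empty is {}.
Constraint 1 (Z != U) on D(Z)={3,4,5,6,7} D(U)={3,4,5,6,7}: no change
Constraint 2 (W < Z) on D(W)={3,4,5,7,8,9} D(Z)={3,4,5,6,7}: W {3,4,5,7,8,9}->{3,4,5}; Z {3,4,5,6,7}->{4,5,6,7}
So after constraint 2: D(U) = {3,4,5,6,7}

Answer: {3,4,5,6,7}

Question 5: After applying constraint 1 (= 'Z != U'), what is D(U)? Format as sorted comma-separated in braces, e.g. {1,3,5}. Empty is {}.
Answer: {3,4,5,6,7}

Derivation:
Constraint 1 (Z != U) on D(Z)={3,4,5,6,7} D(U)={3,4,5,6,7}: no change
So after constraint 1: D(U) = {3,4,5,6,7}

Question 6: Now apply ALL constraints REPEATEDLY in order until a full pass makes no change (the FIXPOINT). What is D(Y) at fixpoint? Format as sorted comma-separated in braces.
Answer: {3,4,7}

Derivation:
pass 0 (initial): D(Y)={3,4,7}
pass 1: W {3,4,5,7,8,9}->{3,4,5}; Z {3,4,5,6,7}->{4,5,6,7}
pass 2: no change
Fixpoint after 2 passes: D(Y) = {3,4,7}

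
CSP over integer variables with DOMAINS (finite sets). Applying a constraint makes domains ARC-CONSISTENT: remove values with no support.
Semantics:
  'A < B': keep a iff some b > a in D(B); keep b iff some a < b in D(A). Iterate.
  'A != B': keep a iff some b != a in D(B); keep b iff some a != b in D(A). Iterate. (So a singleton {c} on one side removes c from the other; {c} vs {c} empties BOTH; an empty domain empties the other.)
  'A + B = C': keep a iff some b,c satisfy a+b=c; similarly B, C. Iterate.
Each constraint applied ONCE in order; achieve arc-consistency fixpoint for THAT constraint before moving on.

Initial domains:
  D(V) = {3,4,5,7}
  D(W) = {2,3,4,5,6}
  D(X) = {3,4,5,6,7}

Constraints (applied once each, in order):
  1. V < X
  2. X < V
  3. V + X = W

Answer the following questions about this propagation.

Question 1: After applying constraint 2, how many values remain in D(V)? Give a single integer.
Answer: 1

Derivation:
Constraint 1 (V < X) on D(V)={3,4,5,7} D(X)={3,4,5,6,7}: V {3,4,5,7}->{3,4,5}; X {3,4,5,6,7}->{4,5,6,7}
Constraint 2 (X < V) on D(X)={4,5,6,7} D(V)={3,4,5}: X {4,5,6,7}->{4}; V {3,4,5}->{5}
So after constraint 2: D(V)={5}, size = 1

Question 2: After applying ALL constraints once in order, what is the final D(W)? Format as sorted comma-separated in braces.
Constraint 1 (V < X) on D(V)={3,4,5,7} D(X)={3,4,5,6,7}: V {3,4,5,7}->{3,4,5}; X {3,4,5,6,7}->{4,5,6,7}
Constraint 2 (X < V) on D(X)={4,5,6,7} D(V)={3,4,5}: X {4,5,6,7}->{4}; V {3,4,5}->{5}
Constraint 3 (V + X = W) on D(V)={5} D(X)={4} D(W)={2,3,4,5,6}: V {5}->{}; X {4}->{}; W {2,3,4,5,6}->{}
So after all 3 constraints: D(W) = {}

Answer: {}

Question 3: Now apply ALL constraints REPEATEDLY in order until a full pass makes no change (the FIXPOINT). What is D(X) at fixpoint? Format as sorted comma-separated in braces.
pass 0 (initial): D(X)={3,4,5,6,7}
pass 1: V {3,4,5,7}->{}; W {2,3,4,5,6}->{}; X {3,4,5,6,7}->{}
pass 2: no change
Fixpoint after 2 passes: D(X) = {}

Answer: {}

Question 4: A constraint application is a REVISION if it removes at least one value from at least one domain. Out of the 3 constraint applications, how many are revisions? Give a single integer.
Constraint 1 (V < X) on D(V)={3,4,5,7} D(X)={3,4,5,6,7}: V {3,4,5,7}->{3,4,5}; X {3,4,5,6,7}->{4,5,6,7} => REVISION
Constraint 2 (X < V) on D(X)={4,5,6,7} D(V)={3,4,5}: X {4,5,6,7}->{4}; V {3,4,5}->{5} => REVISION
Constraint 3 (V + X = W) on D(V)={5} D(X)={4} D(W)={2,3,4,5,6}: V {5}->{}; X {4}->{}; W {2,3,4,5,6}->{} => REVISION
Total revisions = 3

Answer: 3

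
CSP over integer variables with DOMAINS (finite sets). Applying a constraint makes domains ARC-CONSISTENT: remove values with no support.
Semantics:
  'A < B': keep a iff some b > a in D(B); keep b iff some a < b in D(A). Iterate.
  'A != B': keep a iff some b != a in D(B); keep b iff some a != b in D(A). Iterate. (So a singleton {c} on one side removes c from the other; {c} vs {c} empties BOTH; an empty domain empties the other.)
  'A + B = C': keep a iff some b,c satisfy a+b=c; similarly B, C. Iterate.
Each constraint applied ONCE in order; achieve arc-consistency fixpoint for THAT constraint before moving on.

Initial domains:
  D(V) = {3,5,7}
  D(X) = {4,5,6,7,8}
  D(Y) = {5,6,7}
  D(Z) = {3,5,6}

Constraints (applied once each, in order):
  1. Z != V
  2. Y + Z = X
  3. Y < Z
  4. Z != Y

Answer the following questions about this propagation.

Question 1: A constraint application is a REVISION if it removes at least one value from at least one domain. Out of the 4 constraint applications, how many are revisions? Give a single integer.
Answer: 2

Derivation:
Constraint 1 (Z != V) on D(Z)={3,5,6} D(V)={3,5,7}: no change => not a revision
Constraint 2 (Y + Z = X) on D(Y)={5,6,7} D(Z)={3,5,6} D(X)={4,5,6,7,8}: Y {5,6,7}->{5}; Z {3,5,6}->{3}; X {4,5,6,7,8}->{8} => REVISION
Constraint 3 (Y < Z) on D(Y)={5} D(Z)={3}: Y {5}->{}; Z {3}->{} => REVISION
Constraint 4 (Z != Y) on D(Z)={} D(Y)={}: no change => not a revision
Total revisions = 2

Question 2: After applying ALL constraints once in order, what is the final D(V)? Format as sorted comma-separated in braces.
Answer: {3,5,7}

Derivation:
Constraint 1 (Z != V) on D(Z)={3,5,6} D(V)={3,5,7}: no change
Constraint 2 (Y + Z = X) on D(Y)={5,6,7} D(Z)={3,5,6} D(X)={4,5,6,7,8}: Y {5,6,7}->{5}; Z {3,5,6}->{3}; X {4,5,6,7,8}->{8}
Constraint 3 (Y < Z) on D(Y)={5} D(Z)={3}: Y {5}->{}; Z {3}->{}
Constraint 4 (Z != Y) on D(Z)={} D(Y)={}: no change
So after all 4 constraints: D(V) = {3,5,7}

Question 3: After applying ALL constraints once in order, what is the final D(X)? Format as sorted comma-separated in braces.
Constraint 1 (Z != V) on D(Z)={3,5,6} D(V)={3,5,7}: no change
Constraint 2 (Y + Z = X) on D(Y)={5,6,7} D(Z)={3,5,6} D(X)={4,5,6,7,8}: Y {5,6,7}->{5}; Z {3,5,6}->{3}; X {4,5,6,7,8}->{8}
Constraint 3 (Y < Z) on D(Y)={5} D(Z)={3}: Y {5}->{}; Z {3}->{}
Constraint 4 (Z != Y) on D(Z)={} D(Y)={}: no change
So after all 4 constraints: D(X) = {8}

Answer: {8}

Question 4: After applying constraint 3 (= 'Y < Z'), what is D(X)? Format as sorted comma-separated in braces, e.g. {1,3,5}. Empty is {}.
Answer: {8}

Derivation:
Constraint 1 (Z != V) on D(Z)={3,5,6} D(V)={3,5,7}: no change
Constraint 2 (Y + Z = X) on D(Y)={5,6,7} D(Z)={3,5,6} D(X)={4,5,6,7,8}: Y {5,6,7}->{5}; Z {3,5,6}->{3}; X {4,5,6,7,8}->{8}
Constraint 3 (Y < Z) on D(Y)={5} D(Z)={3}: Y {5}->{}; Z {3}->{}
So after constraint 3: D(X) = {8}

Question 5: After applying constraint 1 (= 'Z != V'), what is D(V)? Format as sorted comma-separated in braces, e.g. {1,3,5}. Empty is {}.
Answer: {3,5,7}

Derivation:
Constraint 1 (Z != V) on D(Z)={3,5,6} D(V)={3,5,7}: no change
So after constraint 1: D(V) = {3,5,7}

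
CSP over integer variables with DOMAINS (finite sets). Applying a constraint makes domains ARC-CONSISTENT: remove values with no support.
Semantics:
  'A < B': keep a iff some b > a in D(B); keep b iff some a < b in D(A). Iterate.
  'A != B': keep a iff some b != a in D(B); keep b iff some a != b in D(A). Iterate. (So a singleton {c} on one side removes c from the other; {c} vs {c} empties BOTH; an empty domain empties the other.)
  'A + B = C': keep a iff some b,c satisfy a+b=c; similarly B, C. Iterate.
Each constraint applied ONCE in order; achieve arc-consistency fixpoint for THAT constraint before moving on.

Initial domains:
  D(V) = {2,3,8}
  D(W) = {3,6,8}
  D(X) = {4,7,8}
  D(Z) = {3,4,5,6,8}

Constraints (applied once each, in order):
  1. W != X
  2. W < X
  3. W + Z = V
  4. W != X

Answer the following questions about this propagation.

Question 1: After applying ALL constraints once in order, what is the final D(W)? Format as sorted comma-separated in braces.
Answer: {3}

Derivation:
Constraint 1 (W != X) on D(W)={3,6,8} D(X)={4,7,8}: no change
Constraint 2 (W < X) on D(W)={3,6,8} D(X)={4,7,8}: W {3,6,8}->{3,6}
Constraint 3 (W + Z = V) on D(W)={3,6} D(Z)={3,4,5,6,8} D(V)={2,3,8}: W {3,6}->{3}; Z {3,4,5,6,8}->{5}; V {2,3,8}->{8}
Constraint 4 (W != X) on D(W)={3} D(X)={4,7,8}: no change
So after all 4 constraints: D(W) = {3}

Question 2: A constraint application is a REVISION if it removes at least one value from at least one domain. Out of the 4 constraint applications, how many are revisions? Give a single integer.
Constraint 1 (W != X) on D(W)={3,6,8} D(X)={4,7,8}: no change => not a revision
Constraint 2 (W < X) on D(W)={3,6,8} D(X)={4,7,8}: W {3,6,8}->{3,6} => REVISION
Constraint 3 (W + Z = V) on D(W)={3,6} D(Z)={3,4,5,6,8} D(V)={2,3,8}: W {3,6}->{3}; Z {3,4,5,6,8}->{5}; V {2,3,8}->{8} => REVISION
Constraint 4 (W != X) on D(W)={3} D(X)={4,7,8}: no change => not a revision
Total revisions = 2

Answer: 2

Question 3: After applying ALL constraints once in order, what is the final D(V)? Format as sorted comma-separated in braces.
Constraint 1 (W != X) on D(W)={3,6,8} D(X)={4,7,8}: no change
Constraint 2 (W < X) on D(W)={3,6,8} D(X)={4,7,8}: W {3,6,8}->{3,6}
Constraint 3 (W + Z = V) on D(W)={3,6} D(Z)={3,4,5,6,8} D(V)={2,3,8}: W {3,6}->{3}; Z {3,4,5,6,8}->{5}; V {2,3,8}->{8}
Constraint 4 (W != X) on D(W)={3} D(X)={4,7,8}: no change
So after all 4 constraints: D(V) = {8}

Answer: {8}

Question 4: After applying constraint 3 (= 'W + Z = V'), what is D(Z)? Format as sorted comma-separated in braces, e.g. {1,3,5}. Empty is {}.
Answer: {5}

Derivation:
Constraint 1 (W != X) on D(W)={3,6,8} D(X)={4,7,8}: no change
Constraint 2 (W < X) on D(W)={3,6,8} D(X)={4,7,8}: W {3,6,8}->{3,6}
Constraint 3 (W + Z = V) on D(W)={3,6} D(Z)={3,4,5,6,8} D(V)={2,3,8}: W {3,6}->{3}; Z {3,4,5,6,8}->{5}; V {2,3,8}->{8}
So after constraint 3: D(Z) = {5}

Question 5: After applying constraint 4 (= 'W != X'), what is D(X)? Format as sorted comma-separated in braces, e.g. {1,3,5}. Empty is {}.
Answer: {4,7,8}

Derivation:
Constraint 1 (W != X) on D(W)={3,6,8} D(X)={4,7,8}: no change
Constraint 2 (W < X) on D(W)={3,6,8} D(X)={4,7,8}: W {3,6,8}->{3,6}
Constraint 3 (W + Z = V) on D(W)={3,6} D(Z)={3,4,5,6,8} D(V)={2,3,8}: W {3,6}->{3}; Z {3,4,5,6,8}->{5}; V {2,3,8}->{8}
Constraint 4 (W != X) on D(W)={3} D(X)={4,7,8}: no change
So after constraint 4: D(X) = {4,7,8}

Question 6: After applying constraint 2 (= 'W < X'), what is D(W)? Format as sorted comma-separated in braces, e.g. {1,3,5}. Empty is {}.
Constraint 1 (W != X) on D(W)={3,6,8} D(X)={4,7,8}: no change
Constraint 2 (W < X) on D(W)={3,6,8} D(X)={4,7,8}: W {3,6,8}->{3,6}
So after constraint 2: D(W) = {3,6}

Answer: {3,6}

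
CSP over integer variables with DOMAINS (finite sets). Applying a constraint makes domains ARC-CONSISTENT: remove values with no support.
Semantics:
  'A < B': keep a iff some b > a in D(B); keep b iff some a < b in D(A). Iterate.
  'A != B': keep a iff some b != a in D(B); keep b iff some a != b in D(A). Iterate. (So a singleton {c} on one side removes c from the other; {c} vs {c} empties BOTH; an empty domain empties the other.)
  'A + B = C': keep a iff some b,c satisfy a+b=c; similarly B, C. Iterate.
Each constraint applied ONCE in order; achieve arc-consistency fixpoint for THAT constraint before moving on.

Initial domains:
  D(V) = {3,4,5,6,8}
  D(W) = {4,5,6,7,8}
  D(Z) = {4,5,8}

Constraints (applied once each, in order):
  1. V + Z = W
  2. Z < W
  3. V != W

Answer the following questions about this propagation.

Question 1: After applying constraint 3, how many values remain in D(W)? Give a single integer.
Answer: 2

Derivation:
Constraint 1 (V + Z = W) on D(V)={3,4,5,6,8} D(Z)={4,5,8} D(W)={4,5,6,7,8}: V {3,4,5,6,8}->{3,4}; Z {4,5,8}->{4,5}; W {4,5,6,7,8}->{7,8}
Constraint 2 (Z < W) on D(Z)={4,5} D(W)={7,8}: no change
Constraint 3 (V != W) on D(V)={3,4} D(W)={7,8}: no change
So after constraint 3: D(W)={7,8}, size = 2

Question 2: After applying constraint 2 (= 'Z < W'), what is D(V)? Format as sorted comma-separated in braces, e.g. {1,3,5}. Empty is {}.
Answer: {3,4}

Derivation:
Constraint 1 (V + Z = W) on D(V)={3,4,5,6,8} D(Z)={4,5,8} D(W)={4,5,6,7,8}: V {3,4,5,6,8}->{3,4}; Z {4,5,8}->{4,5}; W {4,5,6,7,8}->{7,8}
Constraint 2 (Z < W) on D(Z)={4,5} D(W)={7,8}: no change
So after constraint 2: D(V) = {3,4}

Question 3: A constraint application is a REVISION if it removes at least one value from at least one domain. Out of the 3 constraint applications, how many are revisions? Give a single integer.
Answer: 1

Derivation:
Constraint 1 (V + Z = W) on D(V)={3,4,5,6,8} D(Z)={4,5,8} D(W)={4,5,6,7,8}: V {3,4,5,6,8}->{3,4}; Z {4,5,8}->{4,5}; W {4,5,6,7,8}->{7,8} => REVISION
Constraint 2 (Z < W) on D(Z)={4,5} D(W)={7,8}: no change => not a revision
Constraint 3 (V != W) on D(V)={3,4} D(W)={7,8}: no change => not a revision
Total revisions = 1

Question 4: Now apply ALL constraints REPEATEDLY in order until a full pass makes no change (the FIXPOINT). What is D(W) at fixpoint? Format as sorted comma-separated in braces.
Answer: {7,8}

Derivation:
pass 0 (initial): D(W)={4,5,6,7,8}
pass 1: V {3,4,5,6,8}->{3,4}; W {4,5,6,7,8}->{7,8}; Z {4,5,8}->{4,5}
pass 2: no change
Fixpoint after 2 passes: D(W) = {7,8}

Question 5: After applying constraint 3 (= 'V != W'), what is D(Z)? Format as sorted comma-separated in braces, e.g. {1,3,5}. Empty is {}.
Answer: {4,5}

Derivation:
Constraint 1 (V + Z = W) on D(V)={3,4,5,6,8} D(Z)={4,5,8} D(W)={4,5,6,7,8}: V {3,4,5,6,8}->{3,4}; Z {4,5,8}->{4,5}; W {4,5,6,7,8}->{7,8}
Constraint 2 (Z < W) on D(Z)={4,5} D(W)={7,8}: no change
Constraint 3 (V != W) on D(V)={3,4} D(W)={7,8}: no change
So after constraint 3: D(Z) = {4,5}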